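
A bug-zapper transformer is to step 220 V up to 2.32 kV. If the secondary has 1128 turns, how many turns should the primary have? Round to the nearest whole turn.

N_p = 107 turns

N_p/N_s = V_p/V_s, so N_p = 1128 × 220/2320 = 107.0 ≈ 107 turns.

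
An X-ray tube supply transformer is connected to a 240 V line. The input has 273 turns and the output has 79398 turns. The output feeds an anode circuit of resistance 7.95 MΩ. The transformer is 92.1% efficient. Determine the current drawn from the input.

I_in ≈ 2.77 A

V_out = 240 × 79398/273 = 69800 V.
I_out = V_out/R = 69800/(7.95×10^6) = 0.0087799 A.
P_out = V_out I_out = 69800 × 0.0087799 = 612.84 W.
P_in = P_out/η = 612.84/0.921 = 665.41 W.
I_in = P_in/V_in = 665.41/240 = 2.77 A.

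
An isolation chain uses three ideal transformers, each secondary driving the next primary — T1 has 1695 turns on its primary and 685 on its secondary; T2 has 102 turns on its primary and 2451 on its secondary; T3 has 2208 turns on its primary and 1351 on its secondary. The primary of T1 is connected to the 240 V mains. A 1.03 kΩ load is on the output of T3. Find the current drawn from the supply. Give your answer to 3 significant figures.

Secondary of T1: V = 240.00 × 685/1695 = 96.991 V.
Secondary of T2: V = 96.991 × 2451/102 = 2330.6 V.
Secondary of T3: V = 2330.6 × 1351/2208 = 1426.0 V.
I_load = 1426.0/1030 = 1.3845 A, so P_out = 1426.0 × 1.3845 = 1974.4 W.
All ideal ⇒ P_in = P_out, so I_supply = 1974.4/240 = 8.23 A.

I_supply ≈ 8.23 A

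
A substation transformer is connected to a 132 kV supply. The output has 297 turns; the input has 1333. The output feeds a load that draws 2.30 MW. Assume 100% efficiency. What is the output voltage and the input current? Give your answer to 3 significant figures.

V_out = V_in × N_out/N_in = 132000 × 297/1333 = 29410 V.
I_out = P/V_out = 2.30×10^6/29410 = 78.204 A.
I_in = I_out × N_out/N_in = 78.204 × 297/1333 = 17.4 A.

V_out ≈ 29400 V, I_in ≈ 17.4 A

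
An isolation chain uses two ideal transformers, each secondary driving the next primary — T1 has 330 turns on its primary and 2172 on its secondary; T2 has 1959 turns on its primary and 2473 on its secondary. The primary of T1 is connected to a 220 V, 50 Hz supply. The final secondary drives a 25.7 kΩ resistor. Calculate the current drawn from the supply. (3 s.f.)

Secondary of T1: V = 220.00 × 2172/330 = 1448.0 V.
Secondary of T2: V = 1448.0 × 2473/1959 = 1827.9 V.
I_load = 1827.9/25700 = 0.071125 A, so P_out = 1827.9 × 0.071125 = 130.01 W.
All ideal ⇒ P_in = P_out, so I_supply = 130.01/220 = 0.591 A.

I_supply ≈ 0.591 A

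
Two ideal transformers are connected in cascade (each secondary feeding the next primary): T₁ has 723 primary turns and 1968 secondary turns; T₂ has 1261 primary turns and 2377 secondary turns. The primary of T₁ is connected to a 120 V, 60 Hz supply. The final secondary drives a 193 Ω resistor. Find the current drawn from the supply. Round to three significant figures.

I_supply ≈ 16.4 A

After T₁: V = 120.00 × 1968/723 = 326.64 V.
After T₂: V = 326.64 × 2377/1261 = 615.72 V.
I_load = 615.72/193 = 3.1903 A, so P_out = 615.72 × 3.1903 = 1964.3 W.
All ideal ⇒ P_in = P_out, so I_supply = 1964.3/120 = 16.4 A.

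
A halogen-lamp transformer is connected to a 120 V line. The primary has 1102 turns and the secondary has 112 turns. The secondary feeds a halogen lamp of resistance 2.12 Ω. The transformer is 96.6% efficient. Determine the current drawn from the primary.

V_s = 120 × 112/1102 = 12.196 V.
I_s = V_s/R = 12.196/2.12 = 5.7528 A.
P_out = V_s I_s = 12.196 × 5.7528 = 70.162 W.
P_in = P_out/η = 70.162/0.966 = 72.631 W.
I_p = P_in/V_p = 72.631/120 = 0.605 A.

I_p ≈ 0.605 A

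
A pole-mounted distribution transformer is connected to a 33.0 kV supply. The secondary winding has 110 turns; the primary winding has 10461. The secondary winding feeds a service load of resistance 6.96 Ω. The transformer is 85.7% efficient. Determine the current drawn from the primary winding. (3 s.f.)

I_p ≈ 0.612 A

V_s = 33000 × 110/10461 = 347.00 V.
I_s = V_s/R = 347.00/6.96 = 49.857 A.
P_out = V_s I_s = 347.00 × 49.857 = 17300 W.
P_in = P_out/η = 17300/0.857 = 20187 W.
I_p = P_in/V_p = 20187/33000 = 0.612 A.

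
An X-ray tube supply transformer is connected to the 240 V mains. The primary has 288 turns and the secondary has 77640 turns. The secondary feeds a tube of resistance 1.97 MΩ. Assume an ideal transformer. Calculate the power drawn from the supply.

P ≈ 2120 W

V_s = V_p × N_s/N_p = 240 × 77640/288 = 64700 V.
I_s = V_s/R = 64700/(1.97×10^6) = 0.032843 A.
I_p = I_s × N_s/N_p = 0.032843 × 77640/288 = 8.8538 A.
P = V_p I_p = 240 × 8.8538 = 2120 W.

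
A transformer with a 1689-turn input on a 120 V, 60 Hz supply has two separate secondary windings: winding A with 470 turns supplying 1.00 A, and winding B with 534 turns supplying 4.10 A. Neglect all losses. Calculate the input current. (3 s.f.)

I_in ≈ 1.57 A

V_A = 120 × 470/1689 = 33.393 V; V_B = 120 × 534/1689 = 37.940 V.
P_out = V_A I_A + V_B I_B = 33.393×1.00 + 37.940×4.10 = 33.393 + 155.55 = 188.94 W.
Ideal ⇒ P_in = P_out, so I_in = P_out/V_in = 188.94/120 = 1.57 A.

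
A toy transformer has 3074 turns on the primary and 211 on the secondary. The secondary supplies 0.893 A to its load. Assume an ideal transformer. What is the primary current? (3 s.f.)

I_p ≈ 0.0613 A

For an ideal transformer I_p/I_s = N_s/N_p, so I_p = 0.893 × 211/3074 = 0.0613 A.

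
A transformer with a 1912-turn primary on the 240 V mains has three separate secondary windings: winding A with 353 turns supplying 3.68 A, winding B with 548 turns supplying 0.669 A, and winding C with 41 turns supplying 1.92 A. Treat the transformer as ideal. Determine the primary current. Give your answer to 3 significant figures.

I_p ≈ 0.912 A

V_A = 240 × 353/1912 = 44.310 V; V_B = 240 × 548/1912 = 68.787 V; V_C = 240 × 41/1912 = 5.1464 V.
P_out = V_A I_A + V_B I_B + V_C I_C = 44.310×3.68 + 68.787×0.669 + 5.1464×1.92 = 163.06 + 46.018 + 9.8812 = 218.96 W.
Ideal ⇒ P_in = P_out, so I_p = P_out/V_p = 218.96/240 = 0.912 A.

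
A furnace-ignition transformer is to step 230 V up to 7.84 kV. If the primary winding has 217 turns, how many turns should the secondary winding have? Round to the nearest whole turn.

N_s/N_p = V_s/V_p, so N_s = 217 × 7840/230 = 7396.9 ≈ 7397 turns.

N_s = 7397 turns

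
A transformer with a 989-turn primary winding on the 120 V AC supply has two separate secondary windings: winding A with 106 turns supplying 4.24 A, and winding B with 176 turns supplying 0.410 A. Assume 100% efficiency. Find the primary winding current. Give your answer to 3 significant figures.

I_p ≈ 0.527 A

V_A = 120 × 106/989 = 12.861 V; V_B = 120 × 176/989 = 21.355 V.
P_out = V_A I_A + V_B I_B = 12.861×4.24 + 21.355×0.410 = 54.533 + 8.7555 = 63.288 W.
Ideal ⇒ P_in = P_out, so I_p = P_out/V_p = 63.288/120 = 0.527 A.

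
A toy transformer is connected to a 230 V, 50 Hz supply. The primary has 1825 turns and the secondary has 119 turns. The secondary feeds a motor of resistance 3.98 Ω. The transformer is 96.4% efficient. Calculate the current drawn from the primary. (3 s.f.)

V_s = 230 × 119/1825 = 14.997 V.
I_s = V_s/R = 14.997/3.98 = 3.7682 A.
P_out = V_s I_s = 14.997 × 3.7682 = 56.512 W.
P_in = P_out/η = 56.512/0.964 = 58.622 W.
I_p = P_in/V_p = 58.622/230 = 0.255 A.

I_p ≈ 0.255 A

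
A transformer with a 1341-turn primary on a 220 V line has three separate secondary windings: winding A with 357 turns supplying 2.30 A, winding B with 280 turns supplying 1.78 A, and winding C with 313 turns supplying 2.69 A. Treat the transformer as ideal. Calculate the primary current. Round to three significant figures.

I_p ≈ 1.61 A

V_A = 220 × 357/1341 = 58.568 V; V_B = 220 × 280/1341 = 45.936 V; V_C = 220 × 313/1341 = 51.350 V.
P_out = V_A I_A + V_B I_B + V_C I_C = 58.568×2.30 + 45.936×1.78 + 51.350×2.69 = 134.71 + 81.766 + 138.13 = 354.60 W.
Ideal ⇒ P_in = P_out, so I_p = P_out/V_p = 354.60/220 = 1.61 A.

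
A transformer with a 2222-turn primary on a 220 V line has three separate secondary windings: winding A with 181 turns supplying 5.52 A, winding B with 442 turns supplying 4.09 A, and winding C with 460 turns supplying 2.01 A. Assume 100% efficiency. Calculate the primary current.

V_A = 220 × 181/2222 = 17.921 V; V_B = 220 × 442/2222 = 43.762 V; V_C = 220 × 460/2222 = 45.545 V.
P_out = V_A I_A + V_B I_B + V_C I_C = 17.921×5.52 + 43.762×4.09 + 45.545×2.01 = 98.923 + 178.99 + 91.545 = 369.46 W.
Ideal ⇒ P_in = P_out, so I_p = P_out/V_p = 369.46/220 = 1.68 A.

I_p ≈ 1.68 A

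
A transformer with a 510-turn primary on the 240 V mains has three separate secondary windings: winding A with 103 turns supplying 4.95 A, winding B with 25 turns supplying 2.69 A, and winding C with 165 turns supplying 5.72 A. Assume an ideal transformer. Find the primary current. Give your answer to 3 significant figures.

V_A = 240 × 103/510 = 48.471 V; V_B = 240 × 25/510 = 11.765 V; V_C = 240 × 165/510 = 77.647 V.
P_out = V_A I_A + V_B I_B + V_C I_C = 48.471×4.95 + 11.765×2.69 + 77.647×5.72 = 239.93 + 31.647 + 444.14 = 715.72 W.
Ideal ⇒ P_in = P_out, so I_p = P_out/V_p = 715.72/240 = 2.98 A.

I_p ≈ 2.98 A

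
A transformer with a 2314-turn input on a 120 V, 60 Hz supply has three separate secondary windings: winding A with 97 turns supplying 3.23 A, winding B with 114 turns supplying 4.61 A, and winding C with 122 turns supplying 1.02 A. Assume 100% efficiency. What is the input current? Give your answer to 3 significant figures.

V_A = 120 × 97/2314 = 5.0303 V; V_B = 120 × 114/2314 = 5.9118 V; V_C = 120 × 122/2314 = 6.3267 V.
P_out = V_A I_A + V_B I_B + V_C I_C = 5.0303×3.23 + 5.9118×4.61 + 6.3267×1.02 = 16.248 + 27.254 + 6.4532 = 49.955 W.
Ideal ⇒ P_in = P_out, so I_in = P_out/V_in = 49.955/120 = 0.416 A.

I_in ≈ 0.416 A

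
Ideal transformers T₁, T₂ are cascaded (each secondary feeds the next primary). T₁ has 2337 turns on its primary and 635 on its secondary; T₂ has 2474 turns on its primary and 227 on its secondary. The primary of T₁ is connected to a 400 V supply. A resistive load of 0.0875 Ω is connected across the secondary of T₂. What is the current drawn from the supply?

Secondary of T₁: V = 400.00 × 635/2337 = 108.69 V.
Secondary of T₂: V = 108.69 × 227/2474 = 9.9724 V.
I_load = 9.9724/0.0875 = 113.97 A, so P_out = 9.9724 × 113.97 = 1136.6 W.
All ideal ⇒ P_in = P_out, so I_supply = 1136.6/400 = 2.84 A.

I_supply ≈ 2.84 A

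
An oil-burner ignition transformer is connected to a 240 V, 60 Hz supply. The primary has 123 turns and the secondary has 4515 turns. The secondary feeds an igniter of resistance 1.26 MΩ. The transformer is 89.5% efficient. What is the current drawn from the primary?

I_p ≈ 0.287 A

V_s = 240 × 4515/123 = 8809.8 V.
I_s = V_s/R = 8809.8/(1.26×10^6) = 0.0069919 A.
P_out = V_s I_s = 8809.8 × 0.0069919 = 61.597 W.
P_in = P_out/η = 61.597/0.895 = 68.823 W.
I_p = P_in/V_p = 68.823/240 = 0.287 A.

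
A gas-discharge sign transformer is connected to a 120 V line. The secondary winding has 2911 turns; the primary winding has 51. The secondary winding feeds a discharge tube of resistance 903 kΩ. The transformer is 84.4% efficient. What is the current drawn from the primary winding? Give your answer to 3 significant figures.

I_p ≈ 0.513 A

V_s = 120 × 2911/51 = 6849.4 V.
I_s = V_s/R = 6849.4/903000 = 0.0075852 A.
P_out = V_s I_s = 6849.4 × 0.0075852 = 51.954 W.
P_in = P_out/η = 51.954/0.844 = 61.557 W.
I_p = P_in/V_p = 61.557/120 = 0.513 A.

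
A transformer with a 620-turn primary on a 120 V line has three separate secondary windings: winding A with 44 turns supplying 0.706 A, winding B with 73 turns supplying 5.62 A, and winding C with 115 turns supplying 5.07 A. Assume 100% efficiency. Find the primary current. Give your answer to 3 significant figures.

V_A = 120 × 44/620 = 8.5161 V; V_B = 120 × 73/620 = 14.129 V; V_C = 120 × 115/620 = 22.258 V.
P_out = V_A I_A + V_B I_B + V_C I_C = 8.5161×0.706 + 14.129×5.62 + 22.258×5.07 = 6.0124 + 79.405 + 112.85 = 198.27 W.
Ideal ⇒ P_in = P_out, so I_p = P_out/V_p = 198.27/120 = 1.65 A.

I_p ≈ 1.65 A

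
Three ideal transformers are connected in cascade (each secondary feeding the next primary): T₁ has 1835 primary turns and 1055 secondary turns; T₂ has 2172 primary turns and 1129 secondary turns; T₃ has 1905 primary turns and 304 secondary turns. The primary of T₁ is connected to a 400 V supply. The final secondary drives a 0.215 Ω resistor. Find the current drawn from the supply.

Secondary of T₁: V = 400.00 × 1055/1835 = 229.97 V.
Secondary of T₂: V = 229.97 × 1129/2172 = 119.54 V.
Secondary of T₃: V = 119.54 × 304/1905 = 19.076 V.
I_load = 19.076/0.215 = 88.726 A, so P_out = 19.076 × 88.726 = 1692.5 W.
All ideal ⇒ P_in = P_out, so I_supply = 1692.5/400 = 4.23 A.

I_supply ≈ 4.23 A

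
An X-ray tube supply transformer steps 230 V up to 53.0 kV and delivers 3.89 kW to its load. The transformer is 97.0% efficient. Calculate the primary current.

I_p ≈ 17.4 A

P_in = P_out/η = 3890/0.970 = 4010.3 W.
I_p = P_in/V_p = 4010.3/230 = 17.4 A.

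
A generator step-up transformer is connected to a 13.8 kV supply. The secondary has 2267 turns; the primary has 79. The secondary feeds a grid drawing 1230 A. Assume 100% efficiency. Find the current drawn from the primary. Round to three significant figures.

For an ideal transformer I_p N_p = I_s N_s, so I_p = 1230 × 2267/79 = 35300 A.

I_p ≈ 35300 A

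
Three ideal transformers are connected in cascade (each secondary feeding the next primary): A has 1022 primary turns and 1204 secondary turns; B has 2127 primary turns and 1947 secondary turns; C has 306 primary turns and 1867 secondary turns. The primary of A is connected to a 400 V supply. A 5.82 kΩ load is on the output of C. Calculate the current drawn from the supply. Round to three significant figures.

I_supply ≈ 2.98 A

After A: V = 400.00 × 1204/1022 = 471.23 V.
After B: V = 471.23 × 1947/2127 = 431.35 V.
After C: V = 431.35 × 1867/306 = 2631.8 V.
I_load = 2631.8/5820 = 0.45220 A, so P_out = 2631.8 × 0.45220 = 1190.1 W.
All ideal ⇒ P_in = P_out, so I_supply = 1190.1/400 = 2.98 A.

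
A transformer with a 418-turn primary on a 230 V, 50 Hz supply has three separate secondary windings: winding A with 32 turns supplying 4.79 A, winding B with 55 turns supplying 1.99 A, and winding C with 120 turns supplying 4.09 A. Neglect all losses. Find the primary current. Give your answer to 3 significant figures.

I_p ≈ 1.80 A

V_A = 230 × 32/418 = 17.608 V; V_B = 230 × 55/418 = 30.263 V; V_C = 230 × 120/418 = 66.029 V.
P_out = V_A I_A + V_B I_B + V_C I_C = 17.608×4.79 + 30.263×1.99 + 66.029×4.09 = 84.341 + 60.224 + 270.06 = 414.62 W.
Ideal ⇒ P_in = P_out, so I_p = P_out/V_p = 414.62/230 = 1.80 A.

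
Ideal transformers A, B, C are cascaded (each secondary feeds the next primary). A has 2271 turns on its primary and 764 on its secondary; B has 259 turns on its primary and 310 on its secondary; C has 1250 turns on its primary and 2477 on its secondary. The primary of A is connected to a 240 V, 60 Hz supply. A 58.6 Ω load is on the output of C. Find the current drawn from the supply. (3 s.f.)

I_supply ≈ 2.61 A

After A: V = 240.00 × 764/2271 = 80.740 V.
After B: V = 80.740 × 310/259 = 96.638 V.
After C: V = 96.638 × 2477/1250 = 191.50 V.
I_load = 191.50/58.6 = 3.2679 A, so P_out = 191.50 × 3.2679 = 625.80 W.
All ideal ⇒ P_in = P_out, so I_supply = 625.80/240 = 2.61 A.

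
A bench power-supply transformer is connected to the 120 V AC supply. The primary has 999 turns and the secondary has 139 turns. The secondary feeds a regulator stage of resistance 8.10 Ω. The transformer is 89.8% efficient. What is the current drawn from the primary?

I_p ≈ 0.319 A

V_s = 120 × 139/999 = 16.697 V.
I_s = V_s/R = 16.697/8.10 = 2.0613 A.
P_out = V_s I_s = 16.697 × 2.0613 = 34.417 W.
P_in = P_out/η = 34.417/0.898 = 38.327 W.
I_p = P_in/V_p = 38.327/120 = 0.319 A.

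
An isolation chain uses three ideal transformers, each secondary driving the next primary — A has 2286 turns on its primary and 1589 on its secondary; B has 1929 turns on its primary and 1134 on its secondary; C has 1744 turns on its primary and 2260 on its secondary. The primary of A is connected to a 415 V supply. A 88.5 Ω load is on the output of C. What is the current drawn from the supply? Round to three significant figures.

After A: V = 415.00 × 1589/2286 = 288.47 V.
After B: V = 288.47 × 1134/1929 = 169.58 V.
After C: V = 169.58 × 2260/1744 = 219.75 V.
I_load = 219.75/88.5 = 2.4831 A, so P_out = 219.75 × 2.4831 = 545.67 W.
All ideal ⇒ P_in = P_out, so I_supply = 545.67/415 = 1.31 A.

I_supply ≈ 1.31 A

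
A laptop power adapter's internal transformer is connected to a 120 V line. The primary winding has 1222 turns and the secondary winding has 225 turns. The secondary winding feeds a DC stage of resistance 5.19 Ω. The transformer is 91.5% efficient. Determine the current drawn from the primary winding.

I_p ≈ 0.857 A

V_s = 120 × 225/1222 = 22.095 V.
I_s = V_s/R = 22.095/5.19 = 4.2572 A.
P_out = V_s I_s = 22.095 × 4.2572 = 94.063 W.
P_in = P_out/η = 94.063/0.915 = 102.80 W.
I_p = P_in/V_p = 102.80/120 = 0.857 A.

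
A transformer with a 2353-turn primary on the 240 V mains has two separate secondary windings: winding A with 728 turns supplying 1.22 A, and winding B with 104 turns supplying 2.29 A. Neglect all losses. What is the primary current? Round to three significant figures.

I_p ≈ 0.479 A

V_A = 240 × 728/2353 = 74.254 V; V_B = 240 × 104/2353 = 10.608 V.
P_out = V_A I_A + V_B I_B = 74.254×1.22 + 10.608×2.29 = 90.590 + 24.292 = 114.88 W.
Ideal ⇒ P_in = P_out, so I_p = P_out/V_p = 114.88/240 = 0.479 A.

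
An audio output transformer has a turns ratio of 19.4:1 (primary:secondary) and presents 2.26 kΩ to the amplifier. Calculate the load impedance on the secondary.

Z_s ≈ 6.00 Ω

Z_s = Z_p/(N_p/N_s)² = 2260/19.4² = 6.00 Ω.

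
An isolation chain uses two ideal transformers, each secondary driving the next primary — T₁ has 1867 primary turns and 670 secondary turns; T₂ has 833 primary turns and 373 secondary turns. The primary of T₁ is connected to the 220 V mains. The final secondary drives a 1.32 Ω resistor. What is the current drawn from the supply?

I_supply ≈ 4.30 A

After T₁: V = 220.00 × 670/1867 = 78.950 V.
After T₂: V = 78.950 × 373/833 = 35.352 V.
I_load = 35.352/1.32 = 26.782 A, so P_out = 35.352 × 26.782 = 946.80 W.
All ideal ⇒ P_in = P_out, so I_supply = 946.80/220 = 4.30 A.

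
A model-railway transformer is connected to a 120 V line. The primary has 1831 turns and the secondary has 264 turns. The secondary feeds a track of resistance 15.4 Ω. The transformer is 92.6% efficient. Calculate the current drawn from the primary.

V_s = 120 × 264/1831 = 17.302 V.
I_s = V_s/R = 17.302/15.4 = 1.1235 A.
P_out = V_s I_s = 17.302 × 1.1235 = 19.439 W.
P_in = P_out/η = 19.439/0.926 = 20.992 W.
I_p = P_in/V_p = 20.992/120 = 0.175 A.

I_p ≈ 0.175 A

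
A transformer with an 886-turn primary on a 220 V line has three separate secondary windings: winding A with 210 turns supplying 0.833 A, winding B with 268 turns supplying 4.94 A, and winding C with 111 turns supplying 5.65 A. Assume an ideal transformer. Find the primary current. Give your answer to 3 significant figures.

I_p ≈ 2.40 A

V_A = 220 × 210/886 = 52.144 V; V_B = 220 × 268/886 = 66.546 V; V_C = 220 × 111/886 = 27.562 V.
P_out = V_A I_A + V_B I_B + V_C I_C = 52.144×0.833 + 66.546×4.94 + 27.562×5.65 = 43.436 + 328.74 + 155.73 = 527.90 W.
Ideal ⇒ P_in = P_out, so I_p = P_out/V_p = 527.90/220 = 2.40 A.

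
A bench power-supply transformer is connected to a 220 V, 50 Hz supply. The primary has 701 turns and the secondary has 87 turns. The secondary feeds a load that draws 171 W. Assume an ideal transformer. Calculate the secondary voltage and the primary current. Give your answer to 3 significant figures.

V_s = V_p × N_s/N_p = 220 × 87/701 = 27.304 V.
I_s = P/V_s = 171/27.304 = 6.2629 A.
I_p = I_s × N_s/N_p = 6.2629 × 87/701 = 0.777 A.

V_s ≈ 27.3 V, I_p ≈ 0.777 A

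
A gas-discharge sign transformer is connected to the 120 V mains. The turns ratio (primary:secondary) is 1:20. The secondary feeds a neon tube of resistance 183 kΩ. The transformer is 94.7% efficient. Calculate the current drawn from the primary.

I_p ≈ 0.277 A

V_s = 120 × 20/1 = 2400.0 V.
I_s = V_s/R = 2400.0/183000 = 0.013115 A.
P_out = V_s I_s = 2400.0 × 0.013115 = 31.475 W.
P_in = P_out/η = 31.475/0.947 = 33.237 W.
I_p = P_in/V_p = 33.237/120 = 0.277 A.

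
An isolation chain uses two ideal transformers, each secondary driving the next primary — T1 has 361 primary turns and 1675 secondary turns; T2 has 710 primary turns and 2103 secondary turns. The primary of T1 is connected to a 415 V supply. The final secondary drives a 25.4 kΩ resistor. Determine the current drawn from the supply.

I_supply ≈ 3.09 A

Secondary of T1: V = 415.00 × 1675/361 = 1925.6 V.
Secondary of T2: V = 1925.6 × 2103/710 = 5703.4 V.
I_load = 5703.4/25400 = 0.22454 A, so P_out = 5703.4 × 0.22454 = 1280.7 W.
All ideal ⇒ P_in = P_out, so I_supply = 1280.7/415 = 3.09 A.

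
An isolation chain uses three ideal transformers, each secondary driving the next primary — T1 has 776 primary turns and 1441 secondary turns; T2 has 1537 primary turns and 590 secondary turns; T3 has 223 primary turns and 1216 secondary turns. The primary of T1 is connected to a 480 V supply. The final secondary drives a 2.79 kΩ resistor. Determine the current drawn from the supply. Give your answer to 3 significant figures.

After T1: V = 480.00 × 1441/776 = 891.34 V.
After T2: V = 891.34 × 590/1537 = 342.15 V.
After T3: V = 342.15 × 1216/223 = 1865.7 V.
I_load = 1865.7/2790 = 0.66872 A, so P_out = 1865.7 × 0.66872 = 1247.7 W.
All ideal ⇒ P_in = P_out, so I_supply = 1247.7/480 = 2.60 A.

I_supply ≈ 2.60 A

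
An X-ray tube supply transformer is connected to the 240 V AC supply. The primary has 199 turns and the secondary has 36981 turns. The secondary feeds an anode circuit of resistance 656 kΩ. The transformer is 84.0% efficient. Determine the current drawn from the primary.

I_p ≈ 15.0 A

V_s = 240 × 36981/199 = 44600 V.
I_s = V_s/R = 44600/656000 = 0.067988 A.
P_out = V_s I_s = 44600 × 0.067988 = 3032.3 W.
P_in = P_out/η = 3032.3/0.840 = 3609.9 W.
I_p = P_in/V_p = 3609.9/240 = 15.0 A.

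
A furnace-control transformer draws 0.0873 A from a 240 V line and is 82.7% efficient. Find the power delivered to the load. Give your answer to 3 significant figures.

P_out ≈ 17.3 W

P_in = V_p I_p = 240 × 0.0873 = 20.952 W.
P_out = η P_in = 0.827 × 20.952 = 17.3 W.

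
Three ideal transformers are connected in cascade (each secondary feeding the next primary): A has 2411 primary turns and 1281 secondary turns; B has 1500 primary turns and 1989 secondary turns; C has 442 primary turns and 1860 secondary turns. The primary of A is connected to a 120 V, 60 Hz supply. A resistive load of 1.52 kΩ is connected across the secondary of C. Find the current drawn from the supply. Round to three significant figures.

Secondary of A: V = 120.00 × 1281/2411 = 63.758 V.
Secondary of B: V = 63.758 × 1989/1500 = 84.543 V.
Secondary of C: V = 84.543 × 1860/442 = 355.77 V.
I_load = 355.77/1520 = 0.23406 A, so P_out = 355.77 × 0.23406 = 83.270 W.
All ideal ⇒ P_in = P_out, so I_supply = 83.270/120 = 0.694 A.

I_supply ≈ 0.694 A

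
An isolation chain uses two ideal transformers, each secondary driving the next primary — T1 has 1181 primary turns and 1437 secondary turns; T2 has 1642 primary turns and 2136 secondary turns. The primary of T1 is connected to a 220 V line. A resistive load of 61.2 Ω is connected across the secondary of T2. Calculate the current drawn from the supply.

After T1: V = 220.00 × 1437/1181 = 267.69 V.
After T2: V = 267.69 × 2136/1642 = 348.22 V.
I_load = 348.22/61.2 = 5.6899 A, so P_out = 348.22 × 5.6899 = 1981.4 W.
All ideal ⇒ P_in = P_out, so I_supply = 1981.4/220 = 9.01 A.

I_supply ≈ 9.01 A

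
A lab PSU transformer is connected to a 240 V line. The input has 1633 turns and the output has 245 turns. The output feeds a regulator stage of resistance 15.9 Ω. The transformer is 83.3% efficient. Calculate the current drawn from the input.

I_in ≈ 0.408 A

V_out = 240 × 245/1633 = 36.007 V.
I_out = V_out/R = 36.007/15.9 = 2.2646 A.
P_out = V_out I_out = 36.007 × 2.2646 = 81.543 W.
P_in = P_out/η = 81.543/0.833 = 97.890 W.
I_in = P_in/V_in = 97.890/240 = 0.408 A.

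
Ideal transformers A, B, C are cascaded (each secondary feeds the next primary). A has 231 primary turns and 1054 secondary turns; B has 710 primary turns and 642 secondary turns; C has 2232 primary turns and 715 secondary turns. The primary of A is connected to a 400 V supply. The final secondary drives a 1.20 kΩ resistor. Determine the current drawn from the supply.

I_supply ≈ 0.582 A

After A: V = 400.00 × 1054/231 = 1825.1 V.
After B: V = 1825.1 × 642/710 = 1650.3 V.
After C: V = 1650.3 × 715/2232 = 528.66 V.
I_load = 528.66/1200 = 0.44055 A, so P_out = 528.66 × 0.44055 = 232.90 W.
All ideal ⇒ P_in = P_out, so I_supply = 232.90/400 = 0.582 A.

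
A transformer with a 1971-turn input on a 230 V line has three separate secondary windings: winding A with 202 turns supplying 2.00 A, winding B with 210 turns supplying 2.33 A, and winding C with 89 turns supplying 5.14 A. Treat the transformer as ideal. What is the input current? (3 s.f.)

I_in ≈ 0.685 A

V_A = 230 × 202/1971 = 23.572 V; V_B = 230 × 210/1971 = 24.505 V; V_C = 230 × 89/1971 = 10.386 V.
P_out = V_A I_A + V_B I_B + V_C I_C = 23.572×2.00 + 24.505×2.33 + 10.386×5.14 = 47.144 + 57.097 + 53.382 = 157.62 W.
Ideal ⇒ P_in = P_out, so I_in = P_out/V_in = 157.62/230 = 0.685 A.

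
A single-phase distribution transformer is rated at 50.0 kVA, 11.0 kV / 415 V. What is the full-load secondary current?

I_s ≈ 120 A

I_s = S/V_s = 50000/415 = 120 A.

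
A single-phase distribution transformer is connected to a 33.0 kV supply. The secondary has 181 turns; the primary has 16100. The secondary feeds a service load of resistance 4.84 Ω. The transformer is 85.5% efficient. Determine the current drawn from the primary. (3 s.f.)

I_p ≈ 1.01 A

V_s = 33000 × 181/16100 = 370.99 V.
I_s = V_s/R = 370.99/4.84 = 76.652 A.
P_out = V_s I_s = 370.99 × 76.652 = 28437 W.
P_in = P_out/η = 28437/0.855 = 33260 W.
I_p = P_in/V_p = 33260/33000 = 1.01 A.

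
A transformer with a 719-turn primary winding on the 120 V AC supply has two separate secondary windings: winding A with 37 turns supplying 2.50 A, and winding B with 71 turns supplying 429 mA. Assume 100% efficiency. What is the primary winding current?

V_A = 120 × 37/719 = 6.1752 V; V_B = 120 × 71/719 = 11.850 V.
P_out = V_A I_A + V_B I_B = 6.1752×2.50 + 11.850×0.429 = 15.438 + 5.0836 = 20.522 W.
Ideal ⇒ P_in = P_out, so I_p = P_out/V_p = 20.522/120 = 0.171 A.

I_p ≈ 0.171 A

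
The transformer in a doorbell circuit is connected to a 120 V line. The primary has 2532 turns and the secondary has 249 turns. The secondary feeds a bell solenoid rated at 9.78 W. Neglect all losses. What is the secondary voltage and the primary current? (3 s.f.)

V_s = V_p × N_s/N_p = 120 × 249/2532 = 11.801 V.
I_s = P/V_s = 9.78/11.801 = 0.82875 A.
I_p = I_s × N_s/N_p = 0.82875 × 249/2532 = 0.0815 A.

V_s ≈ 11.8 V, I_p ≈ 0.0815 A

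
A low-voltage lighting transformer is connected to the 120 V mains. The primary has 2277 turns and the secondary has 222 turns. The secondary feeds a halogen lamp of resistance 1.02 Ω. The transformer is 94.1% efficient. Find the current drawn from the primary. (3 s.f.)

I_p ≈ 1.19 A

V_s = 120 × 222/2277 = 11.700 V.
I_s = V_s/R = 11.700/1.02 = 11.470 A.
P_out = V_s I_s = 11.700 × 11.470 = 134.20 W.
P_in = P_out/η = 134.20/0.941 = 142.61 W.
I_p = P_in/V_p = 142.61/120 = 1.19 A.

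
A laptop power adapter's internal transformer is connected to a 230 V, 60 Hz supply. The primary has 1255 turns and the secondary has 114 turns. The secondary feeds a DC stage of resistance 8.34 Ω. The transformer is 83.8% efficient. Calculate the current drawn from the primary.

V_s = 230 × 114/1255 = 20.892 V.
I_s = V_s/R = 20.892/8.34 = 2.5051 A.
P_out = V_s I_s = 20.892 × 2.5051 = 52.337 W.
P_in = P_out/η = 52.337/0.838 = 62.455 W.
I_p = P_in/V_p = 62.455/230 = 0.272 A.

I_p ≈ 0.272 A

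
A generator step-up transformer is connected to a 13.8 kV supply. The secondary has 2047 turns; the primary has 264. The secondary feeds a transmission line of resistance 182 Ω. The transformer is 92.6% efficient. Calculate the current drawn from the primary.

V_s = 13800 × 2047/264 = 107000 V.
I_s = V_s/R = 107000/182 = 587.92 A.
P_out = V_s I_s = 107000 × 587.92 = 6.2909×10^7 W.
P_in = P_out/η = 6.2909×10^7/0.926 = 6.7937×10^7 W.
I_p = P_in/V_p = 6.7937×10^7/13800 = 4920 A.

I_p ≈ 4920 A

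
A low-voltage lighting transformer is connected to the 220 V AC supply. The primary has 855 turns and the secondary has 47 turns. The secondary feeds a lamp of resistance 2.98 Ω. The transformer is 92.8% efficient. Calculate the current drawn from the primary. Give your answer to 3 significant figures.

V_s = 220 × 47/855 = 12.094 V.
I_s = V_s/R = 12.094/2.98 = 4.0582 A.
P_out = V_s I_s = 12.094 × 4.0582 = 49.079 W.
P_in = P_out/η = 49.079/0.928 = 52.886 W.
I_p = P_in/V_p = 52.886/220 = 0.240 A.

I_p ≈ 0.240 A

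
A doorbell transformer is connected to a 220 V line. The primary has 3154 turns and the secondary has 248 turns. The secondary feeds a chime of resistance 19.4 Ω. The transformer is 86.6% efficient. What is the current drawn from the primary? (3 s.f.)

V_s = 220 × 248/3154 = 17.299 V.
I_s = V_s/R = 17.299/19.4 = 0.89168 A.
P_out = V_s I_s = 17.299 × 0.89168 = 15.425 W.
P_in = P_out/η = 15.425/0.866 = 17.812 W.
I_p = P_in/V_p = 17.812/220 = 0.0810 A.

I_p ≈ 0.0810 A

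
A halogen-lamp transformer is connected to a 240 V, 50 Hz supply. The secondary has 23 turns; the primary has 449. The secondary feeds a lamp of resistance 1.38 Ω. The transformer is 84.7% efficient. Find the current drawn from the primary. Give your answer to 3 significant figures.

I_p ≈ 0.539 A

V_s = 240 × 23/449 = 12.294 V.
I_s = V_s/R = 12.294/1.38 = 8.9087 A.
P_out = V_s I_s = 12.294 × 8.9087 = 109.52 W.
P_in = P_out/η = 109.52/0.847 = 129.31 W.
I_p = P_in/V_p = 129.31/240 = 0.539 A.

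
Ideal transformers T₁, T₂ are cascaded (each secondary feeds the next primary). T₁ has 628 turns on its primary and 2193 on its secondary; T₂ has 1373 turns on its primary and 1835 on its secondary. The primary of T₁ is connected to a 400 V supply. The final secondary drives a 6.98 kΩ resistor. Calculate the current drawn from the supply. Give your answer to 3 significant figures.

I_supply ≈ 1.25 A

After T₁: V = 400.00 × 2193/628 = 1396.8 V.
After T₂: V = 1396.8 × 1835/1373 = 1866.8 V.
I_load = 1866.8/6980 = 0.26745 A, so P_out = 1866.8 × 0.26745 = 499.29 W.
All ideal ⇒ P_in = P_out, so I_supply = 499.29/400 = 1.25 A.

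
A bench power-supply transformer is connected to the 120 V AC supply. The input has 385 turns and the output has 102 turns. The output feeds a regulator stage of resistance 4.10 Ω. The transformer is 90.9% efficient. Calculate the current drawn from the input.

I_in ≈ 2.26 A

V_out = 120 × 102/385 = 31.792 V.
I_out = V_out/R = 31.792/4.10 = 7.7542 A.
P_out = V_out I_out = 31.792 × 7.7542 = 246.52 W.
P_in = P_out/η = 246.52/0.909 = 271.20 W.
I_in = P_in/V_in = 271.20/120 = 2.26 A.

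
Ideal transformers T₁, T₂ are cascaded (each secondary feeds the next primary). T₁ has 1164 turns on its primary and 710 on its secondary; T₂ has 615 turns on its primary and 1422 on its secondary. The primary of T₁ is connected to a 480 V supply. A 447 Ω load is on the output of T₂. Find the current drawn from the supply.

I_supply ≈ 2.14 A

After T₁: V = 480.00 × 710/1164 = 292.78 V.
After T₂: V = 292.78 × 1422/615 = 676.97 V.
I_load = 676.97/447 = 1.5145 A, so P_out = 676.97 × 1.5145 = 1025.3 W.
All ideal ⇒ P_in = P_out, so I_supply = 1025.3/480 = 2.14 A.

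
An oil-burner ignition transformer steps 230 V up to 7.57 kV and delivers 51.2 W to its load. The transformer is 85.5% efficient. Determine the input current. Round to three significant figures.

I_in ≈ 0.260 A

P_in = P_out/η = 51.2/0.855 = 59.883 W.
I_in = P_in/V_in = 59.883/230 = 0.260 A.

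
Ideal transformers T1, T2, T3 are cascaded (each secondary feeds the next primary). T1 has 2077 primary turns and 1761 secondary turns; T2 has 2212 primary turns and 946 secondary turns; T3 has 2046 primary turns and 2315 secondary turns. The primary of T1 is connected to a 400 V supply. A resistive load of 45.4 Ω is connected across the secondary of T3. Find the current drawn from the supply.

Secondary of T1: V = 400.00 × 1761/2077 = 339.14 V.
Secondary of T2: V = 339.14 × 946/2212 = 145.04 V.
Secondary of T3: V = 145.04 × 2315/2046 = 164.11 V.
I_load = 164.11/45.4 = 3.6148 A, so P_out = 164.11 × 3.6148 = 593.22 W.
All ideal ⇒ P_in = P_out, so I_supply = 593.22/400 = 1.48 A.

I_supply ≈ 1.48 A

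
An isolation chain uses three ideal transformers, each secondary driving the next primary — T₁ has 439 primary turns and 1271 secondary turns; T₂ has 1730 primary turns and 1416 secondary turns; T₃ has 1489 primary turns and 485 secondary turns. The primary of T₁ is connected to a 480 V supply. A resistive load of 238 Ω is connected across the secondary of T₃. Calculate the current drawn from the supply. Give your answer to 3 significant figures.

After T₁: V = 480.00 × 1271/439 = 1389.7 V.
After T₂: V = 1389.7 × 1416/1730 = 1137.5 V.
After T₃: V = 1137.5 × 485/1489 = 370.50 V.
I_load = 370.50/238 = 1.5567 A, so P_out = 370.50 × 1.5567 = 576.76 W.
All ideal ⇒ P_in = P_out, so I_supply = 576.76/480 = 1.20 A.

I_supply ≈ 1.20 A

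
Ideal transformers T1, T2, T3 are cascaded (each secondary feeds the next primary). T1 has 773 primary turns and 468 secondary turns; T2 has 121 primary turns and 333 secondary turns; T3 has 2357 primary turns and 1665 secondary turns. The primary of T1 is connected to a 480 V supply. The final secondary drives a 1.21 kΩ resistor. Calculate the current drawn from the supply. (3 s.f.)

After T1: V = 480.00 × 468/773 = 290.61 V.
After T2: V = 290.61 × 333/121 = 799.77 V.
After T3: V = 799.77 × 1665/2357 = 564.96 V.
I_load = 564.96/1210 = 0.46691 A, so P_out = 564.96 × 0.46691 = 263.79 W.
All ideal ⇒ P_in = P_out, so I_supply = 263.79/480 = 0.550 A.

I_supply ≈ 0.550 A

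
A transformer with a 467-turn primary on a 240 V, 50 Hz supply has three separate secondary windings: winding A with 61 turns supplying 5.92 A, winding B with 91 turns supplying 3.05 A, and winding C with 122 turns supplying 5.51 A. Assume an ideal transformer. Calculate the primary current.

V_A = 240 × 61/467 = 31.349 V; V_B = 240 × 91/467 = 46.767 V; V_C = 240 × 122/467 = 62.698 V.
P_out = V_A I_A + V_B I_B + V_C I_C = 31.349×5.92 + 46.767×3.05 + 62.698×5.51 = 185.59 + 142.64 + 345.47 = 673.69 W.
Ideal ⇒ P_in = P_out, so I_p = P_out/V_p = 673.69/240 = 2.81 A.

I_p ≈ 2.81 A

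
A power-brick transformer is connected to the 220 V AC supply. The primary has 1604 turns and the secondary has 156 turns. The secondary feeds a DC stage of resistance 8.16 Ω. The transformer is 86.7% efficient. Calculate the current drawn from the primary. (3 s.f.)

I_p ≈ 0.294 A

V_s = 220 × 156/1604 = 21.397 V.
I_s = V_s/R = 21.397/8.16 = 2.6221 A.
P_out = V_s I_s = 21.397 × 2.6221 = 56.104 W.
P_in = P_out/η = 56.104/0.867 = 64.711 W.
I_p = P_in/V_p = 64.711/220 = 0.294 A.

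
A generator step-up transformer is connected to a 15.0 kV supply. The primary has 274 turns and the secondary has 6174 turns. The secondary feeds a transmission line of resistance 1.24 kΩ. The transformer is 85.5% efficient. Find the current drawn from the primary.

V_s = 15000 × 6174/274 = 337990 V.
I_s = V_s/R = 337990/1240 = 272.57 A.
P_out = V_s I_s = 337990 × 272.57 = 9.2128×10^7 W.
P_in = P_out/η = 9.2128×10^7/0.855 = 1.0775×10^8 W.
I_p = P_in/V_p = 1.0775×10^8/15000 = 7180 A.

I_p ≈ 7180 A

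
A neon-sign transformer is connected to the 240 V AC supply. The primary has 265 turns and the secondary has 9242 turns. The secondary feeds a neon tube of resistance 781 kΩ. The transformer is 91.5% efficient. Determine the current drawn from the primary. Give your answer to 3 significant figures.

V_s = 240 × 9242/265 = 8370.1 V.
I_s = V_s/R = 8370.1/781000 = 0.010717 A.
P_out = V_s I_s = 8370.1 × 0.010717 = 89.704 W.
P_in = P_out/η = 89.704/0.915 = 98.037 W.
I_p = P_in/V_p = 98.037/240 = 0.408 A.

I_p ≈ 0.408 A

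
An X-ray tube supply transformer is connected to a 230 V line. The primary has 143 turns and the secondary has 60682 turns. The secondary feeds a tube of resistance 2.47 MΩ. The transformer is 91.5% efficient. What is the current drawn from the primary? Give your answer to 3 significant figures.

I_p ≈ 18.3 A

V_s = 230 × 60682/143 = 97600 V.
I_s = V_s/R = 97600/(2.47×10^6) = 0.039514 A.
P_out = V_s I_s = 97600 × 0.039514 = 3856.6 W.
P_in = P_out/η = 3856.6/0.915 = 4214.9 W.
I_p = P_in/V_p = 4214.9/230 = 18.3 A.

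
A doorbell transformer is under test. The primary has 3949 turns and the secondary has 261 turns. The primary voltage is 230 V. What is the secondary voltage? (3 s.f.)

V_s ≈ 15.2 V

V_s/V_p = N_s/N_p, so V_s = 230 × 261/3949 = 15.2 V.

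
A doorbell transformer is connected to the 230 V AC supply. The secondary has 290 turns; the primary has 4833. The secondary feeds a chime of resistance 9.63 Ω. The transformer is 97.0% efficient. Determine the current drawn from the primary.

I_p ≈ 0.0887 A

V_s = 230 × 290/4833 = 13.801 V.
I_s = V_s/R = 13.801/9.63 = 1.4331 A.
P_out = V_s I_s = 13.801 × 1.4331 = 19.778 W.
P_in = P_out/η = 19.778/0.970 = 20.390 W.
I_p = P_in/V_p = 20.390/230 = 0.0887 A.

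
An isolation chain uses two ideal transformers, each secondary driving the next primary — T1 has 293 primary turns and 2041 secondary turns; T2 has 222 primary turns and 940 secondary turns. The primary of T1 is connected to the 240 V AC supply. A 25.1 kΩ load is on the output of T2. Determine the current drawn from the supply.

I_supply ≈ 8.32 A

After T1: V = 240.00 × 2041/293 = 1671.8 V.
After T2: V = 1671.8 × 940/222 = 7078.8 V.
I_load = 7078.8/25100 = 0.28203 A, so P_out = 7078.8 × 0.28203 = 1996.4 W.
All ideal ⇒ P_in = P_out, so I_supply = 1996.4/240 = 8.32 A.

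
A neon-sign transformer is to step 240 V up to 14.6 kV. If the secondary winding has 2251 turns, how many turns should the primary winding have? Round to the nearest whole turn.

N_p = 37 turns

N_p/N_s = V_p/V_s, so N_p = 2251 × 240/14600 = 37.0 ≈ 37 turns.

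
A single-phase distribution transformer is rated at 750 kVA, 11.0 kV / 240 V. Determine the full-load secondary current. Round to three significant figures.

I_s ≈ 3120 A

I_s = S/V_s = 750000/240 = 3120 A.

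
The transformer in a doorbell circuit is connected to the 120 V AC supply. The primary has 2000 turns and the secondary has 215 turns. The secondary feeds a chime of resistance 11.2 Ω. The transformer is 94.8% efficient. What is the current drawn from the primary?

V_s = 120 × 215/2000 = 12.900 V.
I_s = V_s/R = 12.900/11.2 = 1.1518 A.
P_out = V_s I_s = 12.900 × 1.1518 = 14.858 W.
P_in = P_out/η = 14.858/0.948 = 15.673 W.
I_p = P_in/V_p = 15.673/120 = 0.131 A.

I_p ≈ 0.131 A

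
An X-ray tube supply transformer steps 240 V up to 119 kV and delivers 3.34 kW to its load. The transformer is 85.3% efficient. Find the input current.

I_in ≈ 16.3 A

P_in = P_out/η = 3340/0.853 = 3915.6 W.
I_in = P_in/V_in = 3915.6/240 = 16.3 A.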